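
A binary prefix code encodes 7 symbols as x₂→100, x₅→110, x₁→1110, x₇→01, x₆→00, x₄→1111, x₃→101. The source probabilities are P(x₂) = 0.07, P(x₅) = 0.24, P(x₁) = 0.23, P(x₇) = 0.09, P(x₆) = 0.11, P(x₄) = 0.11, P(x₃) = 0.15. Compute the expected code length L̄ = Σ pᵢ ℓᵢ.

L̄ = Σ pᵢ·ℓᵢ = 0.07·3 + 0.24·3 + 0.23·4 + 0.09·2 + 0.11·2 + 0.11·4 + 0.15·3 = 3.14 bits/symbol.

3.14 bits/symbol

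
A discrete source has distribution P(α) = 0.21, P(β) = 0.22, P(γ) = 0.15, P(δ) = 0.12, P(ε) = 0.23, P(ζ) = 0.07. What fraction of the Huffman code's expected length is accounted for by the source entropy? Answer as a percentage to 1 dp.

98.3%

Entropy H = −Σ p log₂ p ≈ 2.4872 bits.
Huffman merges: 7/100+3/25→19/100; 3/20+19/100→17/50; 21/100+11/50→43/100; 23/100+17/50→57/100; 43/100+57/100→1. L = 253/100 ≈ 2.5300.
Efficiency = H/L = 2.4872/2.5300 = 98.3%.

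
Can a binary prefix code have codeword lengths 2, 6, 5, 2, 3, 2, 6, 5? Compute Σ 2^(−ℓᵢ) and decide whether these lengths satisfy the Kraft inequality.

0.96875; yes

With common denominator 2^6 = 64: Σ 2^(−ℓᵢ) = 16/64 + 1/64 + 2/64 + 16/64 + 8/64 + 16/64 + 1/64 + 2/64 = 62/64 = 0.96875.
Kraft's inequality requires Σ ≤ 1; here Σ = 0.96875 ≤ 1, so such a prefix code exists.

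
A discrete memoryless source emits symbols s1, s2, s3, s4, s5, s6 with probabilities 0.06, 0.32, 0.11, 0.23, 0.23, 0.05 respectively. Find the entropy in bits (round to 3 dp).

2.311 bits

H = −Σ pᵢ log₂ pᵢ.
−0.06·log₂(0.06) = 0.2435
−0.32·log₂(0.32) = 0.5260
−0.11·log₂(0.11) = 0.3503
−0.23·log₂(0.23) = 0.4877
−0.23·log₂(0.23) = 0.4877
−0.05·log₂(0.05) = 0.2161
Sum ≈ 2.3113 → 2.311 bits.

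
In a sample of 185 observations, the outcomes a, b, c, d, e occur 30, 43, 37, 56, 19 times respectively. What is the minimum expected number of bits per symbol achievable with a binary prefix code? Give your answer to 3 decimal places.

Probabilities are the counts divided by 185.
Repeatedly combine the two least-probable nodes; the expected code length is the sum of the merged weights.
merge 19/185 + 6/37 → 49/185
merge 1/5 + 43/185 → 16/37
merge 49/185 + 56/185 → 21/37
merge 16/37 + 21/37 → 1
L = 49/185 + 16/37 + 21/37 + 1 = 419/185 ≈ 2.265 bits/symbol.

2.265 bits/symbol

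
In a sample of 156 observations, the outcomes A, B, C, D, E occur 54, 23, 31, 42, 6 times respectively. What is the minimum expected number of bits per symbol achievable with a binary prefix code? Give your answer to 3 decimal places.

Probabilities are the counts divided by 156.
Repeatedly combine the two least-probable nodes; the expected code length is the sum of the merged weights.
merge 1/26 + 23/156 → 29/156
merge 29/156 + 31/156 → 5/13
merge 7/26 + 9/26 → 8/13
merge 5/13 + 8/13 → 1
L = 29/156 + 5/13 + 8/13 + 1 = 341/156 ≈ 2.186 bits/symbol.

2.186 bits/symbol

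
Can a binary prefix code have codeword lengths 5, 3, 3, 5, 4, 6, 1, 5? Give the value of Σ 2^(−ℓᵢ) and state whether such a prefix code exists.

0.921875; yes

With common denominator 2^6 = 64: Σ 2^(−ℓᵢ) = 2/64 + 8/64 + 8/64 + 2/64 + 4/64 + 1/64 + 32/64 + 2/64 = 59/64 = 0.921875.
Kraft's inequality requires Σ ≤ 1; here Σ = 0.921875 ≤ 1, so such a prefix code exists.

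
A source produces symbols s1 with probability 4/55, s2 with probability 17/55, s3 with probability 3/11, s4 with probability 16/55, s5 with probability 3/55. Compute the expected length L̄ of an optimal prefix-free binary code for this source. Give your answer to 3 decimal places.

Repeatedly combine the two least-probable nodes; the expected code length is the sum of the merged weights.
merge 3/55 + 4/55 → 7/55
merge 7/55 + 3/11 → 2/5
merge 16/55 + 17/55 → 3/5
merge 2/5 + 3/5 → 1
L = 7/55 + 2/5 + 3/5 + 1 = 117/55 ≈ 2.127 bits/symbol.

2.127 bits/symbol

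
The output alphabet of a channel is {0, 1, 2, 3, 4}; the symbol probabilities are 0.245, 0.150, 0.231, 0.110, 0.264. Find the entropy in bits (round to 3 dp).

2.254 bits

H = −Σ pᵢ log₂ pᵢ.
−0.245·log₂(0.245) = 0.4971
−0.150·log₂(0.150) = 0.4105
−0.231·log₂(0.231) = 0.4883
−0.110·log₂(0.110) = 0.3503
−0.264·log₂(0.264) = 0.5072
Sum ≈ 2.2536 → 2.254 bits.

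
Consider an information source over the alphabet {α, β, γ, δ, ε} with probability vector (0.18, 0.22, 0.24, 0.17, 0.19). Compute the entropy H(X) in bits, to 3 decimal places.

H = −Σ pᵢ log₂ pᵢ.
−0.18·log₂(0.18) = 0.4453
−0.22·log₂(0.22) = 0.4806
−0.24·log₂(0.24) = 0.4941
−0.17·log₂(0.17) = 0.4346
−0.19·log₂(0.19) = 0.4552
Sum ≈ 2.3098 → 2.310 bits.

2.310 bits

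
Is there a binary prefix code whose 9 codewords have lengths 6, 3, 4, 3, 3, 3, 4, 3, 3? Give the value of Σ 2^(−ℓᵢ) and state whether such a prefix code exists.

0.890625; yes

With common denominator 2^6 = 64: Σ 2^(−ℓᵢ) = 1/64 + 8/64 + 4/64 + 8/64 + 8/64 + 8/64 + 4/64 + 8/64 + 8/64 = 57/64 = 0.890625.
Kraft's inequality requires Σ ≤ 1; here Σ = 0.890625 ≤ 1, so such a prefix code exists.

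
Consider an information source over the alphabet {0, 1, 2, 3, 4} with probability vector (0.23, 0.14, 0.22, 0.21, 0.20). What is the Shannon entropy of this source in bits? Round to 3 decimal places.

H = −Σ pᵢ log₂ pᵢ.
−0.23·log₂(0.23) = 0.4877
−0.14·log₂(0.14) = 0.3971
−0.22·log₂(0.22) = 0.4806
−0.21·log₂(0.21) = 0.4728
−0.20·log₂(0.20) = 0.4644
Sum ≈ 2.3026 → 2.303 bits.

2.303 bits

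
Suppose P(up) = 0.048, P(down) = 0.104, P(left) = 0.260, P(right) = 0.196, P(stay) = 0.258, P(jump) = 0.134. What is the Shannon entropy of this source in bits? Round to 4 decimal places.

H = −Σ pᵢ log₂ pᵢ.
−0.048·log₂(0.048) = 0.2103
−0.104·log₂(0.104) = 0.3396
−0.260·log₂(0.260) = 0.5053
−0.196·log₂(0.196) = 0.4608
−0.258·log₂(0.258) = 0.5043
−0.134·log₂(0.134) = 0.3886
Sum ≈ 2.4088 → 2.4088 bits.

2.4088 bits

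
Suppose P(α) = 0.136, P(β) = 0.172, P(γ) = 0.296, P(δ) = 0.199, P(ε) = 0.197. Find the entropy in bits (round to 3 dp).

H = −Σ pᵢ log₂ pᵢ.
−0.136·log₂(0.136) = 0.3915
−0.172·log₂(0.172) = 0.4368
−0.296·log₂(0.296) = 0.5199
−0.199·log₂(0.199) = 0.4635
−0.197·log₂(0.197) = 0.4617
Sum ≈ 2.2733 → 2.273 bits.

2.273 bits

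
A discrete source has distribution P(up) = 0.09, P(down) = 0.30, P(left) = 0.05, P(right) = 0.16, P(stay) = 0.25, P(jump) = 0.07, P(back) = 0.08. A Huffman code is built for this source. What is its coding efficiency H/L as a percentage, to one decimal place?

Entropy H = −Σ p log₂ p ≈ 2.5329 bits.
Huffman merges: 1/20+7/100→3/25; 2/25+9/100→17/100; 3/25+4/25→7/25; 17/100+1/4→21/50; 7/25+3/10→29/50; 21/50+29/50→1. L = 257/100 ≈ 2.5700.
Efficiency = H/L = 2.5329/2.5700 = 98.6%.

98.6%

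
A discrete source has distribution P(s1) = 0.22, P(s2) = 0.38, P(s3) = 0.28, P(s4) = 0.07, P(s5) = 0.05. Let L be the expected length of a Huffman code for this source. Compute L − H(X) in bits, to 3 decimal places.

Entropy H = −Σ p log₂ p ≈ 2.0099 bits.
Huffman merges: 1/20+7/100→3/25; 3/25+11/50→17/50; 7/25+17/50→31/50; 19/50+31/50→1. L = 52/25 ≈ 2.0800.
L − H = 2.0800 − 2.0099 = 0.070 bits.

0.070 bits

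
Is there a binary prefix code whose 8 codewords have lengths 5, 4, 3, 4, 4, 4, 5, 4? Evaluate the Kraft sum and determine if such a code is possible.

0.5; yes

With common denominator 2^5 = 32: Σ 2^(−ℓᵢ) = 1/32 + 2/32 + 4/32 + 2/32 + 2/32 + 2/32 + 1/32 + 2/32 = 16/32 = 0.5.
Kraft's inequality requires Σ ≤ 1; here Σ = 0.5 ≤ 1, so such a prefix code exists.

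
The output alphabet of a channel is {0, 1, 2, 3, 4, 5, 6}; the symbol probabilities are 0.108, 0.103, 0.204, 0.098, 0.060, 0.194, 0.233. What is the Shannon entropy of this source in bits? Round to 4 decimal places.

H = −Σ pᵢ log₂ pᵢ.
−0.108·log₂(0.108) = 0.3468
−0.103·log₂(0.103) = 0.3378
−0.204·log₂(0.204) = 0.4678
−0.098·log₂(0.098) = 0.3284
−0.060·log₂(0.060) = 0.2435
−0.194·log₂(0.194) = 0.4590
−0.233·log₂(0.233) = 0.4897
Sum ≈ 2.6730 → 2.6730 bits.

2.6730 bits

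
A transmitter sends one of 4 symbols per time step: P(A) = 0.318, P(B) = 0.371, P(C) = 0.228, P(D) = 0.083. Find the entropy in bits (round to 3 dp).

H = −Σ pᵢ log₂ pᵢ.
−0.318·log₂(0.318) = 0.5256
−0.371·log₂(0.371) = 0.5307
−0.228·log₂(0.228) = 0.4863
−0.083·log₂(0.083) = 0.2980
Sum ≈ 1.8407 → 1.841 bits.

1.841 bits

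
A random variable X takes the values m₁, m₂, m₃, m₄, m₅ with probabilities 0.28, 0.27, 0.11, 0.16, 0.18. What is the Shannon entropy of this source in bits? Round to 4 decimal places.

H = −Σ pᵢ log₂ pᵢ.
−0.28·log₂(0.28) = 0.5142
−0.27·log₂(0.27) = 0.5100
−0.11·log₂(0.11) = 0.3503
−0.16·log₂(0.16) = 0.4230
−0.18·log₂(0.18) = 0.4453
Sum ≈ 2.2429 → 2.2429 bits.

2.2429 bits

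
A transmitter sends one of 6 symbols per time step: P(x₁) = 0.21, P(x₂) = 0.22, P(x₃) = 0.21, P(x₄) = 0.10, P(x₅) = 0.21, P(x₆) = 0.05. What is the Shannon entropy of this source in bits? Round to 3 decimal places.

2.447 bits

H = −Σ pᵢ log₂ pᵢ.
−0.21·log₂(0.21) = 0.4728
−0.22·log₂(0.22) = 0.4806
−0.21·log₂(0.21) = 0.4728
−0.10·log₂(0.10) = 0.3322
−0.21·log₂(0.21) = 0.4728
−0.05·log₂(0.05) = 0.2161
Sum ≈ 2.4473 → 2.447 bits.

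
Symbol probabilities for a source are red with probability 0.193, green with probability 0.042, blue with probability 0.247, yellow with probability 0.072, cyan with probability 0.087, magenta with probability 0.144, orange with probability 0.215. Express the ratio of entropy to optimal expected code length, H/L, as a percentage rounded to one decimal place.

Entropy H = −Σ p log₂ p ≈ 2.6076 bits.
Huffman merges: 21/500+9/125→57/500; 87/1000+57/500→201/1000; 18/125+193/1000→337/1000; 201/1000+43/200→52/125; 247/1000+337/1000→73/125; 52/125+73/125→1. L = 663/250 ≈ 2.6520.
Efficiency = H/L = 2.6076/2.6520 = 98.3%.

98.3%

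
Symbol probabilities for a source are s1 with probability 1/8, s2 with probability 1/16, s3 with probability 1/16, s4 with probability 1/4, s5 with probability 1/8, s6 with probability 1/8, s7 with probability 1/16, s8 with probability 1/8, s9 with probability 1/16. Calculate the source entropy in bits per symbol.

Each probability is a power of 1/2, so log₂(1/p) is an integer.
H = Σ p·log₂(1/p) = 1/8·3 + 1/16·4 + 1/16·4 + 1/4·2 + 1/8·3 + 1/8·3 + 1/16·4 + 1/8·3 + 1/16·4 = 3 bits.

3 bits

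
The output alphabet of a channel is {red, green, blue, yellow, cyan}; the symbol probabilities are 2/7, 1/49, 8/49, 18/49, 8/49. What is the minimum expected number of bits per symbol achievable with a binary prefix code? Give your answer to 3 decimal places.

2.163 bits/symbol

Repeatedly combine the two least-probable nodes; the expected code length is the sum of the merged weights.
merge 1/49 + 8/49 → 9/49
merge 8/49 + 9/49 → 17/49
merge 2/7 + 17/49 → 31/49
merge 18/49 + 31/49 → 1
L = 9/49 + 17/49 + 31/49 + 1 = 106/49 ≈ 2.163 bits/symbol.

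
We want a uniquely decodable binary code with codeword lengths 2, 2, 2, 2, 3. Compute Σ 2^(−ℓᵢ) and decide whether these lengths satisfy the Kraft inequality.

1.125; no

With common denominator 2^3 = 8: Σ 2^(−ℓᵢ) = 2/8 + 2/8 + 2/8 + 2/8 + 1/8 = 9/8 = 1.125.
Kraft's inequality requires Σ ≤ 1; here Σ = 1.125 > 1, so no such prefix code exists.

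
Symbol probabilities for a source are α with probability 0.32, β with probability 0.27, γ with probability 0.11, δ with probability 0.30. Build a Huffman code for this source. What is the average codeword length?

2 bits/symbol

Repeatedly combine the two least-probable nodes; the expected code length is the sum of the merged weights.
merge 11/100 + 27/100 → 19/50
merge 3/10 + 8/25 → 31/50
merge 19/50 + 31/50 → 1
L = 19/50 + 31/50 + 1 = 2 bits/symbol.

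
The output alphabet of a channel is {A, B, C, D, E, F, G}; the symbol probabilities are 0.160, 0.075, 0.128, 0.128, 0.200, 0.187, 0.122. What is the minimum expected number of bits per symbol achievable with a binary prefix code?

2.8 bits/symbol

Repeatedly combine the two least-probable nodes; the expected code length is the sum of the merged weights.
merge 3/40 + 61/500 → 197/1000
merge 16/125 + 16/125 → 32/125
merge 4/25 + 187/1000 → 347/1000
merge 197/1000 + 1/5 → 397/1000
merge 32/125 + 347/1000 → 603/1000
merge 397/1000 + 603/1000 → 1
L = 197/1000 + 32/125 + 347/1000 + 397/1000 + 603/1000 + 1 = 14/5 = 2.8 bits/symbol.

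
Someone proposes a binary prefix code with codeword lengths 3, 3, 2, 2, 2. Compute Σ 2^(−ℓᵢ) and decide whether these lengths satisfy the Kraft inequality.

1; yes

With common denominator 2^3 = 8: Σ 2^(−ℓᵢ) = 1/8 + 1/8 + 2/8 + 2/8 + 2/8 = 8/8 = 1.
Kraft's inequality requires Σ ≤ 1; here Σ = 1 ≤ 1, so such a prefix code exists.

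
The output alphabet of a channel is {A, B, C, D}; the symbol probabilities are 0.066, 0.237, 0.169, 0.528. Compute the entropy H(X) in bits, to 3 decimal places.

1.671 bits

H = −Σ pᵢ log₂ pᵢ.
−0.066·log₂(0.066) = 0.2588
−0.237·log₂(0.237) = 0.4923
−0.169·log₂(0.169) = 0.4335
−0.528·log₂(0.528) = 0.4865
Sum ≈ 1.6710 → 1.671 bits.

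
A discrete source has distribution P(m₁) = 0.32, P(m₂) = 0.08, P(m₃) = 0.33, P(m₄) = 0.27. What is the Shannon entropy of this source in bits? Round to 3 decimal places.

H = −Σ pᵢ log₂ pᵢ.
−0.32·log₂(0.32) = 0.5260
−0.08·log₂(0.08) = 0.2915
−0.33·log₂(0.33) = 0.5278
−0.27·log₂(0.27) = 0.5100
Sum ≈ 1.8554 → 1.855 bits.

1.855 bits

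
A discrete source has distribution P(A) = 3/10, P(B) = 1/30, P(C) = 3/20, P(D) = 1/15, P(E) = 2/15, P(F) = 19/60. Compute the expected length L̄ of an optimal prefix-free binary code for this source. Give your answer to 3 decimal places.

Repeatedly combine the two least-probable nodes; the expected code length is the sum of the merged weights.
merge 1/30 + 1/15 → 1/10
merge 1/10 + 2/15 → 7/30
merge 3/20 + 7/30 → 23/60
merge 3/10 + 19/60 → 37/60
merge 23/60 + 37/60 → 1
L = 1/10 + 7/30 + 23/60 + 37/60 + 1 = 7/3 ≈ 2.333 bits/symbol.

2.333 bits/symbol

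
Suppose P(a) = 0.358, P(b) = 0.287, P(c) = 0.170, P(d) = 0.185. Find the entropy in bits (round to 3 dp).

1.932 bits

H = −Σ pᵢ log₂ pᵢ.
−0.358·log₂(0.358) = 0.5305
−0.287·log₂(0.287) = 0.5169
−0.170·log₂(0.170) = 0.4346
−0.185·log₂(0.185) = 0.4504
Sum ≈ 1.9323 → 1.932 bits.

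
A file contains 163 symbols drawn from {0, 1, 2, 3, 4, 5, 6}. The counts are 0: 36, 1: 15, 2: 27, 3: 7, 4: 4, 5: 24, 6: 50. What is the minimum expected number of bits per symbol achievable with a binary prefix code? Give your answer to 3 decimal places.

2.534 bits/symbol

Probabilities are the counts divided by 163.
Repeatedly combine the two least-probable nodes; the expected code length is the sum of the merged weights.
merge 4/163 + 7/163 → 11/163
merge 11/163 + 15/163 → 26/163
merge 24/163 + 26/163 → 50/163
merge 27/163 + 36/163 → 63/163
merge 50/163 + 50/163 → 100/163
merge 63/163 + 100/163 → 1
L = 11/163 + 26/163 + 50/163 + 63/163 + 100/163 + 1 = 413/163 ≈ 2.534 bits/symbol.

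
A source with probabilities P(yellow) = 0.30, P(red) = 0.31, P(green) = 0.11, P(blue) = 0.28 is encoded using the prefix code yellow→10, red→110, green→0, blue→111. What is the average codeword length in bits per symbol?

2.48 bits/symbol

L̄ = Σ pᵢ·ℓᵢ = 0.30·2 + 0.31·3 + 0.11·1 + 0.28·3 = 2.48 bits/symbol.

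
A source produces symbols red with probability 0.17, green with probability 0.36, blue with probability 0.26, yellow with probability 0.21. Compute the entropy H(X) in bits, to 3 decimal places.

H = −Σ pᵢ log₂ pᵢ.
−0.17·log₂(0.17) = 0.4346
−0.36·log₂(0.36) = 0.5306
−0.26·log₂(0.26) = 0.5053
−0.21·log₂(0.21) = 0.4728
Sum ≈ 1.9433 → 1.943 bits.

1.943 bits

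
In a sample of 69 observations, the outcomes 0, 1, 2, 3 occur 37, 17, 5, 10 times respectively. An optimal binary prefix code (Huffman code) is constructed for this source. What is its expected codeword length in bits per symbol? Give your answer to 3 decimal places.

1.681 bits/symbol

Probabilities are the counts divided by 69.
Repeatedly combine the two least-probable nodes; the expected code length is the sum of the merged weights.
merge 5/69 + 10/69 → 5/23
merge 5/23 + 17/69 → 32/69
merge 32/69 + 37/69 → 1
L = 5/23 + 32/69 + 1 = 116/69 ≈ 1.681 bits/symbol.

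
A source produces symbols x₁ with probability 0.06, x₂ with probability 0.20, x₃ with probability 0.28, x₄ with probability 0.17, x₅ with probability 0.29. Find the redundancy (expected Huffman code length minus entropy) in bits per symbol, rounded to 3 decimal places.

0.055 bits

Entropy H = −Σ p log₂ p ≈ 2.1746 bits.
Huffman merges: 3/50+17/100→23/100; 1/5+23/100→43/100; 7/25+29/100→57/100; 43/100+57/100→1. L = 223/100 ≈ 2.2300.
L − H = 2.2300 − 2.1746 = 0.055 bits.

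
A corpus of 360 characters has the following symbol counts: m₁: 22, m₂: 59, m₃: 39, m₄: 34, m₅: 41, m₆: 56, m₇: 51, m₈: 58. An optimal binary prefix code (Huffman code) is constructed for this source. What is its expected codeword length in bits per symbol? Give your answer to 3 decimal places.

Probabilities are the counts divided by 360.
Repeatedly combine the two least-probable nodes; the expected code length is the sum of the merged weights.
merge 11/180 + 17/180 → 7/45
merge 13/120 + 41/360 → 2/9
merge 17/120 + 7/45 → 107/360
merge 7/45 + 29/180 → 19/60
merge 59/360 + 2/9 → 139/360
merge 107/360 + 19/60 → 221/360
merge 139/360 + 221/360 → 1
L = 7/45 + 2/9 + 107/360 + 19/60 + 139/360 + 221/360 + 1 = 359/120 ≈ 2.992 bits/symbol.

2.992 bits/symbol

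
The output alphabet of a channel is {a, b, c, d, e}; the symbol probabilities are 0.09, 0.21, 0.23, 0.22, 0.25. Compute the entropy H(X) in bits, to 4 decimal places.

H = −Σ pᵢ log₂ pᵢ.
−0.09·log₂(0.09) = 0.3127
−0.21·log₂(0.21) = 0.4728
−0.23·log₂(0.23) = 0.4877
−0.22·log₂(0.22) = 0.4806
−0.25·log₂(0.25) = 0.5000
Sum ≈ 2.2537 → 2.2537 bits.

2.2537 bits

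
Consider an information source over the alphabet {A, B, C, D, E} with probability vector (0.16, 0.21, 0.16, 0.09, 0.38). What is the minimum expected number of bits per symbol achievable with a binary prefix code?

Repeatedly combine the two least-probable nodes; the expected code length is the sum of the merged weights.
merge 9/100 + 4/25 → 1/4
merge 4/25 + 21/100 → 37/100
merge 1/4 + 37/100 → 31/50
merge 19/50 + 31/50 → 1
L = 1/4 + 37/100 + 31/50 + 1 = 56/25 = 2.24 bits/symbol.

2.24 bits/symbol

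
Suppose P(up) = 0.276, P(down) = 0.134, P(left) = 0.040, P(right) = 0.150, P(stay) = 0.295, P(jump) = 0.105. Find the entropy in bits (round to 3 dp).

2.358 bits

H = −Σ pᵢ log₂ pᵢ.
−0.276·log₂(0.276) = 0.5126
−0.134·log₂(0.134) = 0.3886
−0.040·log₂(0.040) = 0.1858
−0.150·log₂(0.150) = 0.4105
−0.295·log₂(0.295) = 0.5196
−0.105·log₂(0.105) = 0.3414
Sum ≈ 2.3584 → 2.358 bits.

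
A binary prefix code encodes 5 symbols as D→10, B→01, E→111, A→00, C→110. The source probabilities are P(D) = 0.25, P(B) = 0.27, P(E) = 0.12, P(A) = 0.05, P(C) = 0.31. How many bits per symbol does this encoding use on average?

2.43 bits/symbol

L̄ = Σ pᵢ·ℓᵢ = 0.25·2 + 0.27·2 + 0.12·3 + 0.05·2 + 0.31·3 = 2.43 bits/symbol.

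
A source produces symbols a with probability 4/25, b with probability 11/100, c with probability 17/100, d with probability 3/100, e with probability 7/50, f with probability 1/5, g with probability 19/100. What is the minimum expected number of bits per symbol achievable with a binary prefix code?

Repeatedly combine the two least-probable nodes; the expected code length is the sum of the merged weights.
merge 3/100 + 11/100 → 7/50
merge 7/50 + 7/50 → 7/25
merge 4/25 + 17/100 → 33/100
merge 19/100 + 1/5 → 39/100
merge 7/25 + 33/100 → 61/100
merge 39/100 + 61/100 → 1
L = 7/50 + 7/25 + 33/100 + 39/100 + 61/100 + 1 = 11/4 = 2.75 bits/symbol.

2.75 bits/symbol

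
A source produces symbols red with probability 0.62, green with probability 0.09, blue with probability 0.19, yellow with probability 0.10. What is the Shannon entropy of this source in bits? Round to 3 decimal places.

1.528 bits

H = −Σ pᵢ log₂ pᵢ.
−0.62·log₂(0.62) = 0.4276
−0.09·log₂(0.09) = 0.3127
−0.19·log₂(0.19) = 0.4552
−0.10·log₂(0.10) = 0.3322
Sum ≈ 1.5277 → 1.528 bits.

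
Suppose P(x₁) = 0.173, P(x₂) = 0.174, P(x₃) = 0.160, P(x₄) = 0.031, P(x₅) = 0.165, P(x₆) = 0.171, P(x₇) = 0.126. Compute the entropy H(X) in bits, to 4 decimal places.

2.6964 bits

H = −Σ pᵢ log₂ pᵢ.
−0.173·log₂(0.173) = 0.4379
−0.174·log₂(0.174) = 0.4390
−0.160·log₂(0.160) = 0.4230
−0.031·log₂(0.031) = 0.1554
−0.165·log₂(0.165) = 0.4289
−0.171·log₂(0.171) = 0.4357
−0.126·log₂(0.126) = 0.3766
Sum ≈ 2.6964 → 2.6964 bits.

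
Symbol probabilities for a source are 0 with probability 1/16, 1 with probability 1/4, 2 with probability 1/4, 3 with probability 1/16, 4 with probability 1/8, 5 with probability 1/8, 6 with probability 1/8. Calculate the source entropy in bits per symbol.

Each probability is a power of 1/2, so log₂(1/p) is an integer.
H = Σ p·log₂(1/p) = 1/16·4 + 1/4·2 + 1/4·2 + 1/16·4 + 1/8·3 + 1/8·3 + 1/8·3 = 2.625 bits.

2.625 bits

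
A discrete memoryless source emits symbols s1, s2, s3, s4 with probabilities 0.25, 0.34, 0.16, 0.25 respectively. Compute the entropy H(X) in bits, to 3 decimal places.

H = −Σ pᵢ log₂ pᵢ.
−0.25·log₂(0.25) = 0.5000
−0.34·log₂(0.34) = 0.5292
−0.16·log₂(0.16) = 0.4230
−0.25·log₂(0.25) = 0.5000
Sum ≈ 1.9522 → 1.952 bits.

1.952 bits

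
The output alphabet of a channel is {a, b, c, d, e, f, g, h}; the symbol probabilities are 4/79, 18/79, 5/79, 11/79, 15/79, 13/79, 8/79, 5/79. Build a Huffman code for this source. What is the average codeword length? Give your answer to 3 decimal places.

Repeatedly combine the two least-probable nodes; the expected code length is the sum of the merged weights.
merge 4/79 + 5/79 → 9/79
merge 5/79 + 8/79 → 13/79
merge 9/79 + 11/79 → 20/79
merge 13/79 + 13/79 → 26/79
merge 15/79 + 18/79 → 33/79
merge 20/79 + 26/79 → 46/79
merge 33/79 + 46/79 → 1
L = 9/79 + 13/79 + 20/79 + 26/79 + 33/79 + 46/79 + 1 = 226/79 ≈ 2.861 bits/symbol.

2.861 bits/symbol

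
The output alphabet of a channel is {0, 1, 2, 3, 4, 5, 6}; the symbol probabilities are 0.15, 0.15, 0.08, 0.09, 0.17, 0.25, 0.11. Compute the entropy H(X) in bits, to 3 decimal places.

H = −Σ pᵢ log₂ pᵢ.
−0.15·log₂(0.15) = 0.4105
−0.15·log₂(0.15) = 0.4105
−0.08·log₂(0.08) = 0.2915
−0.09·log₂(0.09) = 0.3127
−0.17·log₂(0.17) = 0.4346
−0.25·log₂(0.25) = 0.5000
−0.11·log₂(0.11) = 0.3503
Sum ≈ 2.7101 → 2.710 bits.

2.710 bits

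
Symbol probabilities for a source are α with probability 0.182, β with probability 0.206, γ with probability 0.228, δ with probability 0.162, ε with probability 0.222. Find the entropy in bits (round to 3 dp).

H = −Σ pᵢ log₂ pᵢ.
−0.182·log₂(0.182) = 0.4474
−0.206·log₂(0.206) = 0.4695
−0.228·log₂(0.228) = 0.4863
−0.162·log₂(0.162) = 0.4254
−0.222·log₂(0.222) = 0.4820
Sum ≈ 2.3106 → 2.311 bits.

2.311 bits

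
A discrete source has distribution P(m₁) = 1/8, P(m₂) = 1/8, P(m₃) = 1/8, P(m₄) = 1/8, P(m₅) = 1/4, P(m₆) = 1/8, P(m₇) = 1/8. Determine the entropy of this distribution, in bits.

2.75 bits

Each probability is a power of 1/2, so log₂(1/p) is an integer.
H = Σ p·log₂(1/p) = 1/8·3 + 1/8·3 + 1/8·3 + 1/8·3 + 1/4·2 + 1/8·3 + 1/8·3 = 2.75 bits.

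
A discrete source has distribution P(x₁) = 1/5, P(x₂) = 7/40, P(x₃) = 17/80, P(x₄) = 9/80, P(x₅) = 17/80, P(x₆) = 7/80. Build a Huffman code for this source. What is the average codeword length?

2.575 bits/symbol

Repeatedly combine the two least-probable nodes; the expected code length is the sum of the merged weights.
merge 7/80 + 9/80 → 1/5
merge 7/40 + 1/5 → 3/8
merge 1/5 + 17/80 → 33/80
merge 17/80 + 3/8 → 47/80
merge 33/80 + 47/80 → 1
L = 1/5 + 3/8 + 33/80 + 47/80 + 1 = 103/40 = 2.575 bits/symbol.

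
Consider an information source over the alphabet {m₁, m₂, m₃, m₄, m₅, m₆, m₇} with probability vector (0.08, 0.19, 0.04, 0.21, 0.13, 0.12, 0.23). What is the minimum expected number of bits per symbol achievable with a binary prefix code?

2.68 bits/symbol

Repeatedly combine the two least-probable nodes; the expected code length is the sum of the merged weights.
merge 1/25 + 2/25 → 3/25
merge 3/25 + 3/25 → 6/25
merge 13/100 + 19/100 → 8/25
merge 21/100 + 23/100 → 11/25
merge 6/25 + 8/25 → 14/25
merge 11/25 + 14/25 → 1
L = 3/25 + 6/25 + 8/25 + 11/25 + 14/25 + 1 = 67/25 = 2.68 bits/symbol.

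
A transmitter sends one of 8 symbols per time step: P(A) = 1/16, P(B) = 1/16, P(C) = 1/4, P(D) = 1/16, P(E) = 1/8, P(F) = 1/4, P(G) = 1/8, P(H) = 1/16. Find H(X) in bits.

Each probability is a power of 1/2, so log₂(1/p) is an integer.
H = Σ p·log₂(1/p) = 1/16·4 + 1/16·4 + 1/4·2 + 1/16·4 + 1/8·3 + 1/4·2 + 1/8·3 + 1/16·4 = 2.75 bits.

2.75 bits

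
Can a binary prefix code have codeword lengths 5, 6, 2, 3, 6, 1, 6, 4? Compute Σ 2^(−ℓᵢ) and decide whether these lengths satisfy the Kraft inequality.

With common denominator 2^6 = 64: Σ 2^(−ℓᵢ) = 2/64 + 1/64 + 16/64 + 8/64 + 1/64 + 32/64 + 1/64 + 4/64 = 65/64 = 1.015625.
Kraft's inequality requires Σ ≤ 1; here Σ = 1.015625 > 1, so no such prefix code exists.

1.015625; no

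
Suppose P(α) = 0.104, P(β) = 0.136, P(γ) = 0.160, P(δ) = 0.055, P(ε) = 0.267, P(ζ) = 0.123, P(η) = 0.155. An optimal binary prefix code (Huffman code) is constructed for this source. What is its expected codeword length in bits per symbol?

Repeatedly combine the two least-probable nodes; the expected code length is the sum of the merged weights.
merge 11/200 + 13/125 → 159/1000
merge 123/1000 + 17/125 → 259/1000
merge 31/200 + 159/1000 → 157/500
merge 4/25 + 259/1000 → 419/1000
merge 267/1000 + 157/500 → 581/1000
merge 419/1000 + 581/1000 → 1
L = 159/1000 + 259/1000 + 157/500 + 419/1000 + 581/1000 + 1 = 683/250 = 2.732 bits/symbol.

2.732 bits/symbol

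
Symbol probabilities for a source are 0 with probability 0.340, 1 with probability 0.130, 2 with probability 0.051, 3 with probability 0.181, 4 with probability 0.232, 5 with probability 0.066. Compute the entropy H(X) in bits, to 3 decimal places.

H = −Σ pᵢ log₂ pᵢ.
−0.340·log₂(0.340) = 0.5292
−0.130·log₂(0.130) = 0.3826
−0.051·log₂(0.051) = 0.2190
−0.181·log₂(0.181) = 0.4463
−0.232·log₂(0.232) = 0.4890
−0.066·log₂(0.066) = 0.2588
Sum ≈ 2.3249 → 2.325 bits.

2.325 bits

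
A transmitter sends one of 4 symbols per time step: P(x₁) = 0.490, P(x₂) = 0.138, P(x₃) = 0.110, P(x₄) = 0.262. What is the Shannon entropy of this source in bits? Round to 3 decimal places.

H = −Σ pᵢ log₂ pᵢ.
−0.490·log₂(0.490) = 0.5043
−0.138·log₂(0.138) = 0.3943
−0.110·log₂(0.110) = 0.3503
−0.262·log₂(0.262) = 0.5063
Sum ≈ 1.7551 → 1.755 bits.

1.755 bits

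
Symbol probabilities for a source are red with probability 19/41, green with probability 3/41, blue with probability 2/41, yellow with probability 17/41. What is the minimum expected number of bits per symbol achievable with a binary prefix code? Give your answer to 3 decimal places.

1.659 bits/symbol

Repeatedly combine the two least-probable nodes; the expected code length is the sum of the merged weights.
merge 2/41 + 3/41 → 5/41
merge 5/41 + 17/41 → 22/41
merge 19/41 + 22/41 → 1
L = 5/41 + 22/41 + 1 = 68/41 ≈ 1.659 bits/symbol.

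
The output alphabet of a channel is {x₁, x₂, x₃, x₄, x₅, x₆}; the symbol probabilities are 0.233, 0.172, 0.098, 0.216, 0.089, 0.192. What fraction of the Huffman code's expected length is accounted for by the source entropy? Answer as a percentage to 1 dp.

Entropy H = −Σ p log₂ p ≈ 2.5002 bits.
Huffman merges: 89/1000+49/500→187/1000; 43/250+187/1000→359/1000; 24/125+27/125→51/125; 233/1000+359/1000→74/125; 51/125+74/125→1. L = 1273/500 ≈ 2.5460.
Efficiency = H/L = 2.5002/2.5460 = 98.2%.

98.2%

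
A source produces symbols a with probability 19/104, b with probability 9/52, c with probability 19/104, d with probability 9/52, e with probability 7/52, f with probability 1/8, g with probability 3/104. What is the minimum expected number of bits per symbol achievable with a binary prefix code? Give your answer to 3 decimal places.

Repeatedly combine the two least-probable nodes; the expected code length is the sum of the merged weights.
merge 3/104 + 1/8 → 2/13
merge 7/52 + 2/13 → 15/52
merge 9/52 + 9/52 → 9/26
merge 19/104 + 19/104 → 19/52
merge 15/52 + 9/26 → 33/52
merge 19/52 + 33/52 → 1
L = 2/13 + 15/52 + 9/26 + 19/52 + 33/52 + 1 = 145/52 ≈ 2.788 bits/symbol.

2.788 bits/symbol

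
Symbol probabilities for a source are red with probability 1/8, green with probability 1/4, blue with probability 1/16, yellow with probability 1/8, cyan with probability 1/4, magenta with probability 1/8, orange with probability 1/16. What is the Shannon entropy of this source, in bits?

Each probability is a power of 1/2, so log₂(1/p) is an integer.
H = Σ p·log₂(1/p) = 1/8·3 + 1/4·2 + 1/16·4 + 1/8·3 + 1/4·2 + 1/8·3 + 1/16·4 = 2.625 bits.

2.625 bits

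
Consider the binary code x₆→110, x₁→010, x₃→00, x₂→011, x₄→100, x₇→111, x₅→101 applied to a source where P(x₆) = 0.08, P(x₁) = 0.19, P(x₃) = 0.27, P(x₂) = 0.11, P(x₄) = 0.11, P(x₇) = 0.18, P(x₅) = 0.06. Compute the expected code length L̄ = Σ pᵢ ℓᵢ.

L̄ = Σ pᵢ·ℓᵢ = 0.08·3 + 0.19·3 + 0.27·2 + 0.11·3 + 0.11·3 + 0.18·3 + 0.06·3 = 2.73 bits/symbol.

2.73 bits/symbol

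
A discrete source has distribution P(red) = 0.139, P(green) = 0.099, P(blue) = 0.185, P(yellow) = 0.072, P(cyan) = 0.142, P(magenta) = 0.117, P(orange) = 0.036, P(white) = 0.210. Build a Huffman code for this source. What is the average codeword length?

Repeatedly combine the two least-probable nodes; the expected code length is the sum of the merged weights.
merge 9/250 + 9/125 → 27/250
merge 99/1000 + 27/250 → 207/1000
merge 117/1000 + 139/1000 → 32/125
merge 71/500 + 37/200 → 327/1000
merge 207/1000 + 21/100 → 417/1000
merge 32/125 + 327/1000 → 583/1000
merge 417/1000 + 583/1000 → 1
L = 27/250 + 207/1000 + 32/125 + 327/1000 + 417/1000 + 583/1000 + 1 = 1449/500 = 2.898 bits/symbol.

2.898 bits/symbol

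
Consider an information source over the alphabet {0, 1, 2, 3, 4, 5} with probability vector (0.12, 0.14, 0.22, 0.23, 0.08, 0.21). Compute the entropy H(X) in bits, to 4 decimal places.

2.4968 bits

H = −Σ pᵢ log₂ pᵢ.
−0.12·log₂(0.12) = 0.3671
−0.14·log₂(0.14) = 0.3971
−0.22·log₂(0.22) = 0.4806
−0.23·log₂(0.23) = 0.4877
−0.08·log₂(0.08) = 0.2915
−0.21·log₂(0.21) = 0.4728
Sum ≈ 2.4968 → 2.4968 bits.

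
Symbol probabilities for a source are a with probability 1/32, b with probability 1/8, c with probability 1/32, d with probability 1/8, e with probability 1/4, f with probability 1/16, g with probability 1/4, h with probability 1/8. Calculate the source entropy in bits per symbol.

2.6875 bits

Each probability is a power of 1/2, so log₂(1/p) is an integer.
H = Σ p·log₂(1/p) = 1/32·5 + 1/8·3 + 1/32·5 + 1/8·3 + 1/4·2 + 1/16·4 + 1/4·2 + 1/8·3 = 2.6875 bits.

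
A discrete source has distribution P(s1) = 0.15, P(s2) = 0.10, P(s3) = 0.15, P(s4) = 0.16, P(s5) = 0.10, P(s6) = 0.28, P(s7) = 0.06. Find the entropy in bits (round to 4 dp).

H = −Σ pᵢ log₂ pᵢ.
−0.15·log₂(0.15) = 0.4105
−0.10·log₂(0.10) = 0.3322
−0.15·log₂(0.15) = 0.4105
−0.16·log₂(0.16) = 0.4230
−0.10·log₂(0.10) = 0.3322
−0.28·log₂(0.28) = 0.5142
−0.06·log₂(0.06) = 0.2435
Sum ≈ 2.6662 → 2.6662 bits.

2.6662 bits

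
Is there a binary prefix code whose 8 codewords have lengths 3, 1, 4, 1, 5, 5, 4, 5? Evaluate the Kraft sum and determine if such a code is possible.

1.34375; no

With common denominator 2^5 = 32: Σ 2^(−ℓᵢ) = 4/32 + 16/32 + 2/32 + 16/32 + 1/32 + 1/32 + 2/32 + 1/32 = 43/32 = 1.34375.
Kraft's inequality requires Σ ≤ 1; here Σ = 1.34375 > 1, so no such prefix code exists.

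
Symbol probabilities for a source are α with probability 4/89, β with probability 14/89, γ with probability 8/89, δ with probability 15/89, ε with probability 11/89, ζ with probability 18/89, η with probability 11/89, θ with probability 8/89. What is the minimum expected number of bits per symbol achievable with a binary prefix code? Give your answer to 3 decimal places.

Repeatedly combine the two least-probable nodes; the expected code length is the sum of the merged weights.
merge 4/89 + 8/89 → 12/89
merge 8/89 + 11/89 → 19/89
merge 11/89 + 12/89 → 23/89
merge 14/89 + 15/89 → 29/89
merge 18/89 + 19/89 → 37/89
merge 23/89 + 29/89 → 52/89
merge 37/89 + 52/89 → 1
L = 12/89 + 19/89 + 23/89 + 29/89 + 37/89 + 52/89 + 1 = 261/89 ≈ 2.933 bits/symbol.

2.933 bits/symbol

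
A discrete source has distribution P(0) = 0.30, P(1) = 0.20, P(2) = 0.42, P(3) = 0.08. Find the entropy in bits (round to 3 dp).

H = −Σ pᵢ log₂ pᵢ.
−0.30·log₂(0.30) = 0.5211
−0.20·log₂(0.20) = 0.4644
−0.42·log₂(0.42) = 0.5256
−0.08·log₂(0.08) = 0.2915
Sum ≈ 1.8026 → 1.803 bits.

1.803 bits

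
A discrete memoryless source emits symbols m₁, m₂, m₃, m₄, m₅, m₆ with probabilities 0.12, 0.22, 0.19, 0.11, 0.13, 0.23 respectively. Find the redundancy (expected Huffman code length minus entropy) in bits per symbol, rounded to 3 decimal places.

0.027 bits

Entropy H = −Σ p log₂ p ≈ 2.5235 bits.
Huffman merges: 11/100+3/25→23/100; 13/100+19/100→8/25; 11/50+23/100→9/20; 23/100+8/25→11/20; 9/20+11/20→1. L = 51/20 ≈ 2.5500.
L − H = 2.5500 − 2.5235 = 0.027 bits.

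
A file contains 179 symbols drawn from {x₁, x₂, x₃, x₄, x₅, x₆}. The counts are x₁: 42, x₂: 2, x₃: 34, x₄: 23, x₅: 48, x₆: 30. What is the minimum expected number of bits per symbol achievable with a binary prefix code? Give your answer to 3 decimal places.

2.447 bits/symbol

Probabilities are the counts divided by 179.
Repeatedly combine the two least-probable nodes; the expected code length is the sum of the merged weights.
merge 2/179 + 23/179 → 25/179
merge 25/179 + 30/179 → 55/179
merge 34/179 + 42/179 → 76/179
merge 48/179 + 55/179 → 103/179
merge 76/179 + 103/179 → 1
L = 25/179 + 55/179 + 76/179 + 103/179 + 1 = 438/179 ≈ 2.447 bits/symbol.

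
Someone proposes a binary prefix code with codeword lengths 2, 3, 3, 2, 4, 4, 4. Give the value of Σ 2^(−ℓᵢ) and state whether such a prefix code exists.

With common denominator 2^4 = 16: Σ 2^(−ℓᵢ) = 4/16 + 2/16 + 2/16 + 4/16 + 1/16 + 1/16 + 1/16 = 15/16 = 0.9375.
Kraft's inequality requires Σ ≤ 1; here Σ = 0.9375 ≤ 1, so such a prefix code exists.

0.9375; yes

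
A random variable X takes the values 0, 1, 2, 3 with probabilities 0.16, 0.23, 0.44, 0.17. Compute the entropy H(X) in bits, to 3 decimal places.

H = −Σ pᵢ log₂ pᵢ.
−0.16·log₂(0.16) = 0.4230
−0.23·log₂(0.23) = 0.4877
−0.44·log₂(0.44) = 0.5211
−0.17·log₂(0.17) = 0.4346
Sum ≈ 1.8664 → 1.866 bits.

1.866 bits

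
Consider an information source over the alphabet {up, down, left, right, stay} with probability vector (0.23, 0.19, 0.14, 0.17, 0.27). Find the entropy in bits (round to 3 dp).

H = −Σ pᵢ log₂ pᵢ.
−0.23·log₂(0.23) = 0.4877
−0.19·log₂(0.19) = 0.4552
−0.14·log₂(0.14) = 0.3971
−0.17·log₂(0.17) = 0.4346
−0.27·log₂(0.27) = 0.5100
Sum ≈ 2.2846 → 2.285 bits.

2.285 bits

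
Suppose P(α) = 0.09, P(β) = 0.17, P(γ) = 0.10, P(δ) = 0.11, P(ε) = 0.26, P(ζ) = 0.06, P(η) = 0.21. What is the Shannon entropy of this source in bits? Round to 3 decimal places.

2.651 bits

H = −Σ pᵢ log₂ pᵢ.
−0.09·log₂(0.09) = 0.3127
−0.17·log₂(0.17) = 0.4346
−0.10·log₂(0.10) = 0.3322
−0.11·log₂(0.11) = 0.3503
−0.26·log₂(0.26) = 0.5053
−0.06·log₂(0.06) = 0.2435
−0.21·log₂(0.21) = 0.4728
Sum ≈ 2.6514 → 2.651 bits.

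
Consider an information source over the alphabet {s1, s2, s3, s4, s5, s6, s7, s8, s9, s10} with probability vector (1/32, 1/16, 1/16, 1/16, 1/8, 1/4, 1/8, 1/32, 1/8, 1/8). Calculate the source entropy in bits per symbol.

3.0625 bits

Each probability is a power of 1/2, so log₂(1/p) is an integer.
H = Σ p·log₂(1/p) = 1/32·5 + 1/16·4 + 1/16·4 + 1/16·4 + 1/8·3 + 1/4·2 + 1/8·3 + 1/32·5 + 1/8·3 + 1/8·3 = 3.0625 bits.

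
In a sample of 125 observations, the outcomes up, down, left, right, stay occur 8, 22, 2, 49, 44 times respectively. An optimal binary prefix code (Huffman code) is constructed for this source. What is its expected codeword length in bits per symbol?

1.944 bits/symbol

Probabilities are the counts divided by 125.
Repeatedly combine the two least-probable nodes; the expected code length is the sum of the merged weights.
merge 2/125 + 8/125 → 2/25
merge 2/25 + 22/125 → 32/125
merge 32/125 + 44/125 → 76/125
merge 49/125 + 76/125 → 1
L = 2/25 + 32/125 + 76/125 + 1 = 243/125 = 1.944 bits/symbol.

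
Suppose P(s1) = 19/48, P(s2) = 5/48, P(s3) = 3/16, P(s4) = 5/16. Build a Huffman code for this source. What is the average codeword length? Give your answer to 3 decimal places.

1.896 bits/symbol

Repeatedly combine the two least-probable nodes; the expected code length is the sum of the merged weights.
merge 5/48 + 3/16 → 7/24
merge 7/24 + 5/16 → 29/48
merge 19/48 + 29/48 → 1
L = 7/24 + 29/48 + 1 = 91/48 ≈ 1.896 bits/symbol.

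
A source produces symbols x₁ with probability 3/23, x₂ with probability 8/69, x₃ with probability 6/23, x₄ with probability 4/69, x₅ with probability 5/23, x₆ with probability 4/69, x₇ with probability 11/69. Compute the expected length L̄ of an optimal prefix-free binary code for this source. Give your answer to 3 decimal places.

Repeatedly combine the two least-probable nodes; the expected code length is the sum of the merged weights.
merge 4/69 + 4/69 → 8/69
merge 8/69 + 8/69 → 16/69
merge 3/23 + 11/69 → 20/69
merge 5/23 + 16/69 → 31/69
merge 6/23 + 20/69 → 38/69
merge 31/69 + 38/69 → 1
L = 8/69 + 16/69 + 20/69 + 31/69 + 38/69 + 1 = 182/69 ≈ 2.638 bits/symbol.

2.638 bits/symbol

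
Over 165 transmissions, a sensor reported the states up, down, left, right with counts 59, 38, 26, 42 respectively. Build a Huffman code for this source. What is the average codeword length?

2 bits/symbol

Probabilities are the counts divided by 165.
Repeatedly combine the two least-probable nodes; the expected code length is the sum of the merged weights.
merge 26/165 + 38/165 → 64/165
merge 14/55 + 59/165 → 101/165
merge 64/165 + 101/165 → 1
L = 64/165 + 101/165 + 1 = 2 bits/symbol.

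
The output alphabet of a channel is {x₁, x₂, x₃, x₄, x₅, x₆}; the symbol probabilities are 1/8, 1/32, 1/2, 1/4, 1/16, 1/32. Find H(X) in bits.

1.9375 bits

Each probability is a power of 1/2, so log₂(1/p) is an integer.
H = Σ p·log₂(1/p) = 1/8·3 + 1/32·5 + 1/2·1 + 1/4·2 + 1/16·4 + 1/32·5 = 1.9375 bits.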